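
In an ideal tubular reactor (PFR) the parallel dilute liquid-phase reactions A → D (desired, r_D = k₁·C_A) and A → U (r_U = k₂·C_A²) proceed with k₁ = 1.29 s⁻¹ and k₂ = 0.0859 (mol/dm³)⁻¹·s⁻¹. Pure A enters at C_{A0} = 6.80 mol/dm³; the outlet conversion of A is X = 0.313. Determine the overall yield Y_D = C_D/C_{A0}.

C_A = C_{A0}(1−X) = 4.672 mol/dm³.
Along a PFR/batch, dC_D/dC_A = −r_D/(r_D+r_U) = −k₁/(k₁+k₂·C_A).
Integrating from C_{A0} to C_A: C_D = (1.29/0.0859)·ln[(1.29+0.0859·6.80)/(1.29+0.0859·4.67)] = 15.02·ln(1.874/1.691) = 1.542 mol/dm³.
Y_D = C_D/C_{A0} = 1.542/6.80 = 0.227.

0.227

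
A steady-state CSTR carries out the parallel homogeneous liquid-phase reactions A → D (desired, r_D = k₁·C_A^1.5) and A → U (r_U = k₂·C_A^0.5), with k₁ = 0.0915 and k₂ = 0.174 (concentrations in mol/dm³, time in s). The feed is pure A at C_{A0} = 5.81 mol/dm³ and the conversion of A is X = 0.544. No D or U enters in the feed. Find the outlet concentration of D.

1.84 mol/dm³

Exit C_A = C_{A0}(1−X) = 5.81×0.456 = 2.649 mol/dm³.
In a CSTR the entire volume is at exit conditions, so r_D = 0.0915×2.649^1.5 = 0.3946 and r_U = 0.174×2.649^0.5 = 0.2832.
Fraction of consumed A going to D: r_D/(r_D+r_U) = 0.5821.
C_D = 0.5821·C_{A0}·X = 0.5821×5.81×0.544 = 1.84 mol/dm³.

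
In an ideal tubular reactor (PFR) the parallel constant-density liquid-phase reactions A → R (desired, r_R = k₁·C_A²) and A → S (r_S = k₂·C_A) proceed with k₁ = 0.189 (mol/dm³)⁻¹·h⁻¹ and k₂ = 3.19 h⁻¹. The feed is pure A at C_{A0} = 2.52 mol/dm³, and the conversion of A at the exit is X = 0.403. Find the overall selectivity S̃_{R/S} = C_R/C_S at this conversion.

C_A = C_{A0}(1−X) = 1.504 mol/dm³.
Along a PFR/batch, dC_S/dC_A = −r_S/(r_R+r_S) = −k₂/(k₂+k₁·C_A).
Integrating from C_{A0} to C_A: C_S = (3.19/0.189)·ln[(3.19+0.189·2.52)/(3.19+0.189·1.50)] = 16.88·ln(3.666/3.474) = 0.9076 mol/dm³.
Then C_R = (C_{A0}−C_A) − C_S = 1.016 − 0.9076 = 0.1080 mol/dm³.
S̃_{R/S} = C_R/C_S = 0.1080/0.9076 = 0.119.

0.119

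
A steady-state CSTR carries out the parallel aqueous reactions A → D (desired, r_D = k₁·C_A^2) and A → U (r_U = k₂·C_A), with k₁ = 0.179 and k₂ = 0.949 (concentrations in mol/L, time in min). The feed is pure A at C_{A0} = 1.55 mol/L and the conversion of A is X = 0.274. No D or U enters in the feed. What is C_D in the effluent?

Exit C_A = C_{A0}(1−X) = 1.55×0.726 = 1.125 mol/L.
A CSTR operates uniformly at the exit composition, giving r_D = 0.2267 and r_U = 1.068 (each k·C_A^n at C_A = 1.125).
Fraction of consumed A going to D: r_D/(r_D+r_U) = 0.1751.
C_D = 0.1751·C_{A0}·X = 0.1751×1.55×0.274 = 0.0744 mol/L.

0.0744 mol/L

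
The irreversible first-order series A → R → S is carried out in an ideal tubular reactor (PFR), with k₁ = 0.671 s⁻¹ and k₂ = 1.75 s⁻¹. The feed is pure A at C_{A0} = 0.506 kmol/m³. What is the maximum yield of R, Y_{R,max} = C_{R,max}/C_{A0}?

For a first-order series the maximum intermediate yield is C_{R,max}/C_{A0} = (k₁/k₂)^[k₂/(k₂−k₁)].
= (0.671/1.75)^(1.75/(1.75−0.671)) = (0.3834)^(1.622) = 0.2112.

0.211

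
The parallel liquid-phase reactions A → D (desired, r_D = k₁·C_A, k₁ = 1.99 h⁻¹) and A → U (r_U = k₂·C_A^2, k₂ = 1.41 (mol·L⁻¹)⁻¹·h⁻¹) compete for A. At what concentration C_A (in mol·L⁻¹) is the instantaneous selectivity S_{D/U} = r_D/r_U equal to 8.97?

0.157 mol·L⁻¹

S_{D/U} = (k₁/k₂)·C_A⁻¹ ⇒ C_A = (S·k₂/k₁)^(-1).
= (8.97×1.41/1.99)^(-1) = (6.356)^(-1) = 0.157 mol·L⁻¹.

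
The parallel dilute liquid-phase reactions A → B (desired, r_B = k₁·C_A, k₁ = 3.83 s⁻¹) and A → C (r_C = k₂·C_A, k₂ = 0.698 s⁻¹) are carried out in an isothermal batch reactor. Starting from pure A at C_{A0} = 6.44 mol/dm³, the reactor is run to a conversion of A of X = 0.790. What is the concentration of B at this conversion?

4.30 mol/dm³

C_A = C_{A0}(1−X) = 1.352 mol/dm³.
Both paths are first order in A, so the instantaneous fraction to B is constant: dC_B/d(−C_A) = k₁/(k₁+k₂) = 0.8458.
C_B = 0.8458·(C_{A0}−C_A) = 0.8458×5.088 = 4.30 mol/dm³.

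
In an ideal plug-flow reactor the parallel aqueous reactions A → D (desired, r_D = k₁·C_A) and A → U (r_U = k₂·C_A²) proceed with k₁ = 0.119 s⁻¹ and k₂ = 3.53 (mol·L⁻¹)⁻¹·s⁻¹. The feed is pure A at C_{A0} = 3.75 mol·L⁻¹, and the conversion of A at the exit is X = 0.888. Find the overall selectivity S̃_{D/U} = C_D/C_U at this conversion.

C_A = C_{A0}(1−X) = 0.4200 mol·L⁻¹.
Along a PFR/batch, dC_D/dC_A = −r_D/(r_D+r_U) = −k₁/(k₁+k₂·C_A).
Integrating from C_{A0} to C_A: C_D = (0.119/3.53)·ln[(0.119+3.53·3.75)/(0.119+3.53·0.420)] = 0.03371·ln(13.36/1.602) = 0.07150 mol·L⁻¹.
C_U = (C_{A0}−C_A)−C_D = 3.258 mol·L⁻¹; S̃_{D/U} = 0.07150/3.258 = 0.0219.

0.0219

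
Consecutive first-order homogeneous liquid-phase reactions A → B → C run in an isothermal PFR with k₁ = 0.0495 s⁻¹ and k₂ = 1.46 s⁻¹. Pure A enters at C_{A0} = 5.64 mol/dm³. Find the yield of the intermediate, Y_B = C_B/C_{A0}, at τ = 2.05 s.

The intermediate concentration in a first-order A→B→C sequence is C_B = k₁C_{A0}(e^(−k₁τ) − e^(−k₂τ))/(k₂−k₁).
e^(−k₁τ) = e^(−0.0495×2.05) = e^(−0.1015) = 0.9035; e^(−k₂τ) = e^(−2.993) = 0.05014.
C_B = 0.0495×5.64/(1.46−0.0495) × (0.9035−0.05014) = 0.1979×0.8534 = 0.1689 mol/dm³.
Y_B = C_B/C_{A0} = 0.1689/5.64 = 0.0299.

0.0299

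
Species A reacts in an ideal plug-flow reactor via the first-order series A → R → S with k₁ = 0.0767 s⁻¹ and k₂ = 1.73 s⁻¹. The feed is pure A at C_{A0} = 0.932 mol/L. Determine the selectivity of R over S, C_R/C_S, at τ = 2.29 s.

For first-order series with pure A initially, C_R(τ) = k₁C_{A0}/(k₂−k₁)·(e^(−k₁τ) − e^(−k₂τ)).
e^(−k₁τ) = e^(−0.0767×2.29) = e^(−0.1756) = 0.8389; e^(−k₂τ) = e^(−3.962) = 0.01903.
C_R = 0.0767×0.932/(1.73−0.0767) × (0.8389−0.01903) = 0.04324×0.8199 = 0.03545 mol/L.
C_A = C_{A0}e^(−k₁τ) = 0.7819 mol/L, so C_S = C_{A0}−C_A−C_R = 0.1147 mol/L; C_R/C_S = 0.309.

0.309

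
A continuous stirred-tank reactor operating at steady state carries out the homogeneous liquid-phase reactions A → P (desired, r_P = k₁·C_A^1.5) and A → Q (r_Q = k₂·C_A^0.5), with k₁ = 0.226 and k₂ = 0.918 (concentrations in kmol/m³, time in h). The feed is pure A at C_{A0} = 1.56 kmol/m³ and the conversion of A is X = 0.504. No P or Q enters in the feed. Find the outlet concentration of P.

0.126 kmol/m³

Exit C_A = C_{A0}(1−X) = 1.56×0.496 = 0.7738 kmol/m³.
A CSTR operates uniformly at the exit composition, giving r_P = 0.1538 and r_Q = 0.8075 (each k·C_A^n at C_A = 0.7738).
Fraction of consumed A going to P: r_P/(r_P+r_Q) = 0.1600.
C_P = 0.1600·C_{A0}·X = 0.1600×1.56×0.504 = 0.126 kmol/m³.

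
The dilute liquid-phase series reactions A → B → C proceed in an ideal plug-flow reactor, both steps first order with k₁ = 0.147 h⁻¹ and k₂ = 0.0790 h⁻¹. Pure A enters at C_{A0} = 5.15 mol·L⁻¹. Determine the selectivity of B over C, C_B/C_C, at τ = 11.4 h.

Solving the coupled first-order balances gives C_B(τ) = [k₁/(k₂−k₁)]·C_{A0}·(e^(−k₁τ) − e^(−k₂τ)).
e^(−k₁τ) = e^(−0.147×11.4) = e^(−1.676) = 0.1872; e^(−k₂τ) = e^(−0.9006) = 0.4063.
C_B = 0.147×5.15/(0.0790−0.147) × (0.1872−0.4063) = (-11.13)×(-0.2192) = 2.440 mol·L⁻¹.
C_A = C_{A0}e^(−k₁τ) = 0.9639 mol·L⁻¹, so C_C = C_{A0}−C_A−C_B = 1.746 mol·L⁻¹; C_B/C_C = 1.40.

1.40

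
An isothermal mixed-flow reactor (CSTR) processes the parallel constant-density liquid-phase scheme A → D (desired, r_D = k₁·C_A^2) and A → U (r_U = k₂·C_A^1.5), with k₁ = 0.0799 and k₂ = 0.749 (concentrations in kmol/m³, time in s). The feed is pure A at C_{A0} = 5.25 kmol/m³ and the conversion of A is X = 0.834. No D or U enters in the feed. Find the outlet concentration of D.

0.397 kmol/m³

Exit C_A = C_{A0}(1−X) = 5.25×0.166 = 0.8715 kmol/m³.
Rates in a CSTR are evaluated at the outlet concentration: r_D = 0.0799×0.8715^2 = 0.06069, r_U = 0.749×0.8715^1.5 = 0.6094.
Fraction of consumed A going to D: r_D/(r_D+r_U) = 0.09057.
C_D = 0.09057·C_{A0}·X = 0.09057×5.25×0.834 = 0.397 kmol/m³.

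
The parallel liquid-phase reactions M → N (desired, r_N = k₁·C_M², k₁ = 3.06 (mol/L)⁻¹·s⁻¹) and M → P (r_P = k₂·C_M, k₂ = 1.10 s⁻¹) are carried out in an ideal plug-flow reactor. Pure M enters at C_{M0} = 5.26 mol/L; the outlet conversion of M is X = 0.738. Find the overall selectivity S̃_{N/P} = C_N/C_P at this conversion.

C_M = C_{M0}(1−X) = 1.378 mol/L.
Along a PFR/batch, dC_P/dC_M = −r_P/(r_N+r_P) = −k₂/(k₂+k₁·C_M).
Integrating from C_{M0} to C_M: C_P = (1.10/3.06)·ln[(1.10+3.06·5.26)/(1.10+3.06·1.38)] = 0.3595·ln(17.20/5.317) = 0.4219 mol/L.
Then C_N = (C_{M0}−C_M) − C_P = 3.882 − 0.4219 = 3.460 mol/L.
S̃_{N/P} = C_N/C_P = 3.460/0.4219 = 8.20.

8.20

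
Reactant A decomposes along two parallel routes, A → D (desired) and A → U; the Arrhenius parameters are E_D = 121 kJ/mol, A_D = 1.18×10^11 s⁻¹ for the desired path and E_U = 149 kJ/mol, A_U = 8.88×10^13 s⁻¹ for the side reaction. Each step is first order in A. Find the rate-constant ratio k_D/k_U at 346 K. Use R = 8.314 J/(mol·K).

Since both paths have the same order in A, the concentration cancels and S_{D/U} = k_D/k_U = (A_D/A_U)·exp[(E_U−E_D)/(RT)].
(E_U−E_D)/(RT) = (149−121)×10³/(8.314×346) = 28000/2877 = 9.734.
k_D/k_U = (1.18×10^11/8.88×10^13)·exp(9.734) = 0.001329 × 16875 = 22.4.

22.4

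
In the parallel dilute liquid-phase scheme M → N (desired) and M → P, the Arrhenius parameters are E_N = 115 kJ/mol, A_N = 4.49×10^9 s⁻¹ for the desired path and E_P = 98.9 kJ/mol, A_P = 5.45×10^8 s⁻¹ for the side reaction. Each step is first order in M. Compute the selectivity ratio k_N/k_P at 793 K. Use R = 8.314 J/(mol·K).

0.717

Since both paths have the same order in M, the concentration cancels and S_{N/P} = k_N/k_P = (A_N/A_P)·exp[(E_P−E_N)/(RT)].
(E_P−E_N)/(RT) = (98.9−115)×10³/(8.314×793) = -16100/6593 = -2.442.
k_N/k_P = (4.49×10^9/5.45×10^8)·exp(-2.442) = 8.239 × 0.08699 = 0.717.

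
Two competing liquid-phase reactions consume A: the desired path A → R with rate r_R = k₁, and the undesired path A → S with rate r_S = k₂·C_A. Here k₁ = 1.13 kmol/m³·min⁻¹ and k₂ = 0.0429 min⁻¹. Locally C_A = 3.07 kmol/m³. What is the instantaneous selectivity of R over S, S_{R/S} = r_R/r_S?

8.58

S_{R/S} = r_R/r_S = (k₁)/(k₂·C_A) = (k₁/k₂)·C_A⁻¹.
= (1.13) / (0.0429×3.070) = 1.130/0.1317 = 8.58.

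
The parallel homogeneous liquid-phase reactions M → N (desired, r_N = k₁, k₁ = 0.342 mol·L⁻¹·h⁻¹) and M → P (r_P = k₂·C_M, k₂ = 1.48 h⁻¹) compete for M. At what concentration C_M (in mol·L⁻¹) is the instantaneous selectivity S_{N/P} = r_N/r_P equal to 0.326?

S_{N/P} = (k₁/k₂)·C_M⁻¹ ⇒ C_M = (S·k₂/k₁)^(-1).
= (0.326×1.48/0.342)^(-1) = (1.411)^(-1) = 0.709 mol·L⁻¹.

0.709 mol·L⁻¹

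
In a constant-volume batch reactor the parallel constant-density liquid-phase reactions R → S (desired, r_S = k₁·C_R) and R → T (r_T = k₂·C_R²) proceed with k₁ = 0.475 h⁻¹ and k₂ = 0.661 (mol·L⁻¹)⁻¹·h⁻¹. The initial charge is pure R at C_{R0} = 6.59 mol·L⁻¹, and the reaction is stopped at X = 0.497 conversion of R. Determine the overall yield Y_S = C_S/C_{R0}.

0.0648

C_R = C_{R0}(1−X) = 3.315 mol·L⁻¹.
Along a PFR/batch, dC_S/dC_R = −r_S/(r_S+r_T) = −k₁/(k₁+k₂·C_R).
Integrating from C_{R0} to C_R: C_S = (0.475/0.661)·ln[(0.475+0.661·6.59)/(0.475+0.661·3.31)] = 0.7186·ln(4.831/2.666) = 0.4272 mol·L⁻¹.
Y_S = C_S/C_{R0} = 0.4272/6.59 = 0.0648.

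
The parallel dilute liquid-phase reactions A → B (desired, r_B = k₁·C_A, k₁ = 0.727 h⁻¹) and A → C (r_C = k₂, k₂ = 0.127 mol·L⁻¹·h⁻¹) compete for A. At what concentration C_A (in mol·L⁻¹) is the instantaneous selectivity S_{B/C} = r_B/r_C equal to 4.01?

S_{B/C} = (k₁/k₂)·C_A ⇒ C_A = S·k₂/k₁.
= 4.01×0.127/0.727 = 0.701 mol·L⁻¹.

0.701 mol·L⁻¹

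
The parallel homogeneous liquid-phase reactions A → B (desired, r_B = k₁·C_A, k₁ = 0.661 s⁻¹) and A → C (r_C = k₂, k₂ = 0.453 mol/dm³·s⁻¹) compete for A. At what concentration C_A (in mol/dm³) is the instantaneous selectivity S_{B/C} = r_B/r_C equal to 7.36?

S_{B/C} = (k₁/k₂)·C_A ⇒ C_A = S·k₂/k₁.
= 7.36×0.453/0.661 = 5.04 mol/dm³.

5.04 mol/dm³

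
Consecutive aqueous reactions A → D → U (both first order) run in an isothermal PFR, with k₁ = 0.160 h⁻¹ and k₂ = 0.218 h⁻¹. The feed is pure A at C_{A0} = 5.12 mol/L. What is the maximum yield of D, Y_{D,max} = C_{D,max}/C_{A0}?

0.313

Evaluating C_D at τ_opt = ln(k₂/k₁)/(k₂−k₁) gives C_{D,max}/C_{A0} = (k₁/k₂)^[k₂/(k₂−k₁)].
= (0.160/0.218)^(0.218/(0.218−0.160)) = (0.7339)^(3.759) = 0.3127.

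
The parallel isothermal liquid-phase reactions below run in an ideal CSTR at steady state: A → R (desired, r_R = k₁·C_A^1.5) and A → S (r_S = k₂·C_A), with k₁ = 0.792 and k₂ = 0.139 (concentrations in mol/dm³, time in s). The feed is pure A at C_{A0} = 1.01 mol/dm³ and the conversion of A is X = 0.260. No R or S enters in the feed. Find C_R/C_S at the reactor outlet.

4.93

Exit C_A = C_{A0}(1−X) = 1.01×0.740 = 0.7474 mol/dm³.
Rates in a CSTR are evaluated at the outlet concentration: r_R = 0.792×0.7474^1.5 = 0.5117, r_S = 0.139×0.7474 = 0.1039.
Overall selectivity = C_R/C_S = r_Rτ/(r_Sτ) = r_R/r_S = 4.93.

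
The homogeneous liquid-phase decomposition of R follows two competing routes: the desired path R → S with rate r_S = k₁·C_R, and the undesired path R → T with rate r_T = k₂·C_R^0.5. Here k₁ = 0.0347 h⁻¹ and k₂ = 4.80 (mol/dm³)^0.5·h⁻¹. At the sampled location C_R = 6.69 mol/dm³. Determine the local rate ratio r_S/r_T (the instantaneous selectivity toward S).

0.0187

S_{S/T} = r_S/r_T = (k₁·C_R)/(k₂·C_R^0.5) = (k₁/k₂)·C_R^0.5.
= (0.0347×6.690) / (4.80×6.690^0.5) = 0.2321/12.42 = 0.0187.
Since the desired path is higher order in R, keeping C_R high (PFR or concentrated feed) favours S.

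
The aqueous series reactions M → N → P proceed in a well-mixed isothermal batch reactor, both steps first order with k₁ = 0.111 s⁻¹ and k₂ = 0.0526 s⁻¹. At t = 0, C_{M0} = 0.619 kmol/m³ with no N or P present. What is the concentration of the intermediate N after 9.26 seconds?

0.302 kmol/m³

The intermediate concentration in a first-order A→B→C sequence is C_N = k₁C_{M0}(e^(−k₁t) − e^(−k₂t))/(k₂−k₁).
e^(−k₁t) = e^(−0.111×9.26) = e^(−1.028) = 0.3578; e^(−k₂t) = e^(−0.4871) = 0.6144.
C_N = 0.111×0.619/(0.0526−0.111) × (0.3578−0.6144) = (-1.177)×(-0.2566) = 0.3020 kmol/m³.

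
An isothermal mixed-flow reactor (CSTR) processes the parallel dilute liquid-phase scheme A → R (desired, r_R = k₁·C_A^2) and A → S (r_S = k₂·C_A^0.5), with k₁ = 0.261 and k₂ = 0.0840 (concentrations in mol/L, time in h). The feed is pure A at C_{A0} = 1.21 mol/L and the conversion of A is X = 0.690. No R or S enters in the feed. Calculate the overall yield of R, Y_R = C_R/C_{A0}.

Exit C_A = C_{A0}(1−X) = 1.21×0.310 = 0.3751 mol/L.
In a CSTR the entire volume is at exit conditions, so r_R = 0.261×0.3751^2 = 0.03672 and r_S = 0.0840×0.3751^0.5 = 0.05145.
Fraction of consumed A going to R: r_R/(r_R+r_S) = 0.4165.
C_R = 0.4165·C_{A0}·X = 0.4165×1.21×0.690 = 0.348 mol/L; Y_R = C_R/C_{A0} = 0.287.

0.287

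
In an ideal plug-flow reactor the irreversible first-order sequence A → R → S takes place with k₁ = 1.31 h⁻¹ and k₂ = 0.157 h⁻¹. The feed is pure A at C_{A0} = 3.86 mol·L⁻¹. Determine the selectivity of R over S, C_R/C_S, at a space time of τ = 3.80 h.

Solving the coupled first-order balances gives C_R(τ) = [k₁/(k₂−k₁)]·C_{A0}·(e^(−k₁τ) − e^(−k₂τ)).
e^(−k₁τ) = e^(−1.31×3.80) = e^(−4.978) = 0.006888; e^(−k₂τ) = e^(−0.5966) = 0.5507.
C_R = 1.31×3.86/(0.157−1.31) × (0.006888−0.5507) = (-4.386)×(-0.5438) = 2.385 mol·L⁻¹.
C_A = C_{A0}e^(−k₁τ) = 0.02659 mol·L⁻¹, so C_S = C_{A0}−C_A−C_R = 1.449 mol·L⁻¹; C_R/C_S = 1.65.

1.65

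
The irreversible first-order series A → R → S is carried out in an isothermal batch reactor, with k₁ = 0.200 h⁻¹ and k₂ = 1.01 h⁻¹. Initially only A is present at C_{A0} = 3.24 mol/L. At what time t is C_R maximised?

2.00 h

For first-order series the maximum of C_R occurs at t_opt = ln(k₂/k₁)/(k₂−k₁).
= ln(1.01/0.200)/(1.01−0.200) = ln(5.050)/0.8100 = 1.619/0.8100 = 2.00 h.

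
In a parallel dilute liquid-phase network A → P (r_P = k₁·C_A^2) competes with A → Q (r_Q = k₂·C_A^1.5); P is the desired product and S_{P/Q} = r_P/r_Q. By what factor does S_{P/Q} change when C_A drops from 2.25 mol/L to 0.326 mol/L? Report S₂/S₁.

0.381

S_{P/Q} = (k₁/k₂)·C_A^0.5, so S₂/S₁ = (C_{A,2}/C_{A,1})^0.5.
= (0.326/2.25)^0.5 = (0.1449)^0.5 = 0.381.
Selectivity toward P falls as C_A falls — high-concentration operation is favoured.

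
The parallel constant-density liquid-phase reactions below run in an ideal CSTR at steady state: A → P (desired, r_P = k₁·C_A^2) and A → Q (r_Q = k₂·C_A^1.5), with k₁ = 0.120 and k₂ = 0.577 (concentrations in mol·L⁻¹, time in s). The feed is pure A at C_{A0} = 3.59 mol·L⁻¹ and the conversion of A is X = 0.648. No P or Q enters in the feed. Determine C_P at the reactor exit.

0.441 mol·L⁻¹

Exit C_A = C_{A0}(1−X) = 3.59×0.352 = 1.264 mol·L⁻¹.
In a CSTR the entire volume is at exit conditions, so r_P = 0.120×1.264^2 = 0.1916 and r_Q = 0.577×1.264^1.5 = 0.8197.
Fraction of consumed A going to P: r_P/(r_P+r_Q) = 0.1895.
C_P = 0.1895·C_{A0}·X = 0.1895×3.59×0.648 = 0.441 mol·L⁻¹.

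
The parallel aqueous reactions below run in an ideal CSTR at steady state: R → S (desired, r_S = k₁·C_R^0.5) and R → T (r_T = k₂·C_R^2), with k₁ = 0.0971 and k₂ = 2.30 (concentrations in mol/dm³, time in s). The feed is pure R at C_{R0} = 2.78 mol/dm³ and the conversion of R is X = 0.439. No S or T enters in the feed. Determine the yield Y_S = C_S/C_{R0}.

0.00931

Exit C_R = C_{R0}(1−X) = 2.78×0.561 = 1.560 mol/dm³.
Rates in a CSTR are evaluated at the outlet concentration: r_S = 0.0971×1.560^0.5 = 0.1213, r_T = 2.30×1.560^2 = 5.594.
Fraction of consumed R going to S: r_S/(r_S+r_T) = 0.02122.
C_S = 0.02122·C_{R0}·X = 0.02122×2.78×0.439 = 0.0259 mol/dm³; Y_S = C_S/C_{R0} = 0.00931.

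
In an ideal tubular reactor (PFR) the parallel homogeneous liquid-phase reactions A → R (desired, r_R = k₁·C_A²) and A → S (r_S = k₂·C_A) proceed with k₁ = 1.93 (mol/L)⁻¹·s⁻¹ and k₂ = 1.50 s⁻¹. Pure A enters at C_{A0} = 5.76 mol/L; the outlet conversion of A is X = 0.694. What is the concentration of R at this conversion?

3.26 mol/L

C_A = C_{A0}(1−X) = 1.763 mol/L.
Along a PFR/batch, dC_S/dC_A = −r_S/(r_R+r_S) = −k₂/(k₂+k₁·C_A).
Integrating from C_{A0} to C_A: C_S = (1.50/1.93)·ln[(1.50+1.93·5.76)/(1.50+1.93·1.76)] = 0.7772·ln(12.62/4.902) = 0.7348 mol/L.
Then C_R = (C_{A0}−C_A) − C_S = 3.997 − 0.7348 = 3.263 mol/L.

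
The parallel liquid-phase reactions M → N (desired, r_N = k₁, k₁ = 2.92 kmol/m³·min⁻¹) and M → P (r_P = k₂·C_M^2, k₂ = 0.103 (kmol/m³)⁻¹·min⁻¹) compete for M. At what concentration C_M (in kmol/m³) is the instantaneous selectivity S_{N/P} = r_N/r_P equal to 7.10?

S_{N/P} = (k₁/k₂)·C_M^-2 ⇒ C_M = (S·k₂/k₁)^(-0.5).
= (7.10×0.103/2.92)^(-0.5) = (0.2504)^(-0.5) = 2.00 kmol/m³.

2.00 kmol/m³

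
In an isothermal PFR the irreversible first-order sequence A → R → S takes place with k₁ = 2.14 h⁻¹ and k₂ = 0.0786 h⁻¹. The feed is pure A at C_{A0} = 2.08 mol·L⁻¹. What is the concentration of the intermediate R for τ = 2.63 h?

Solving the coupled first-order balances gives C_R(τ) = [k₁/(k₂−k₁)]·C_{A0}·(e^(−k₁τ) − e^(−k₂τ)).
e^(−k₁τ) = e^(−2.14×2.63) = e^(−5.628) = 0.003595; e^(−k₂τ) = e^(−0.2067) = 0.8132.
C_R = 2.14×2.08/(0.0786−2.14) × (0.003595−0.8132) = (-2.159)×(-0.8097) = 1.748 mol·L⁻¹.

1.75 mol·L⁻¹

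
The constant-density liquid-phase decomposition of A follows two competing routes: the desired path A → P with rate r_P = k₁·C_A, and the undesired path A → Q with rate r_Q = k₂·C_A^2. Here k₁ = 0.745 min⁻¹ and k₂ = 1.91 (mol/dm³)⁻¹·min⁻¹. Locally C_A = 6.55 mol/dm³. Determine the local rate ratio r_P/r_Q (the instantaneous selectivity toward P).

S_{P/Q} = r_P/r_Q = (k₁·C_A)/(k₂·C_A^2) = (k₁/k₂)·C_A⁻¹.
= (0.745×6.550) / (1.91×6.550^2) = 4.880/81.94 = 0.0595.
The undesired path is higher order in A, so low C_A (CSTR or dilute feed) favours P.

0.0595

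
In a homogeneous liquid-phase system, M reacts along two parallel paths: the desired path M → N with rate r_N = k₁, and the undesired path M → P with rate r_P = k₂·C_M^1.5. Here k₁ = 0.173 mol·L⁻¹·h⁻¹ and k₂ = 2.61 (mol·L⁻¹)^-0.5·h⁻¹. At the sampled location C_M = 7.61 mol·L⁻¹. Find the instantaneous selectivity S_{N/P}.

S_{N/P} = r_N/r_P = (k₁)/(k₂·C_M^1.5) = (k₁/k₂)·C_M^-1.5.
= (0.173) / (2.61×7.610^1.5) = 0.1730/54.79 = 0.00316.

0.00316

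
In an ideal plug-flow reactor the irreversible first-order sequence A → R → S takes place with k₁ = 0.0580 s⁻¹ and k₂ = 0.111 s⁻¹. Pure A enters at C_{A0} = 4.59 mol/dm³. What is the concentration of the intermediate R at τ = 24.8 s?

For first-order series with pure A initially, C_R(τ) = k₁C_{A0}/(k₂−k₁)·(e^(−k₁τ) − e^(−k₂τ)).
e^(−k₁τ) = e^(−0.0580×24.8) = e^(−1.438) = 0.2373; e^(−k₂τ) = e^(−2.753) = 0.06375.
C_R = 0.0580×4.59/(0.111−0.0580) × (0.2373−0.06375) = 5.023×0.1736 = 0.8718 mol/dm³.

0.872 mol/dm³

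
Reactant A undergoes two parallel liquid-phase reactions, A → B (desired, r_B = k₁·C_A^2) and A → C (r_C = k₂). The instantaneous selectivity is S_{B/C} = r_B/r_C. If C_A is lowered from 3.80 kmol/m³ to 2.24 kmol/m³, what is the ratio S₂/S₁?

S_{B/C} = (k₁/k₂)·C_A^2, so S₂/S₁ = (C_{A,2}/C_{A,1})^2.
= (2.24/3.80)^2 = (0.5895)^2 = 0.347.

0.347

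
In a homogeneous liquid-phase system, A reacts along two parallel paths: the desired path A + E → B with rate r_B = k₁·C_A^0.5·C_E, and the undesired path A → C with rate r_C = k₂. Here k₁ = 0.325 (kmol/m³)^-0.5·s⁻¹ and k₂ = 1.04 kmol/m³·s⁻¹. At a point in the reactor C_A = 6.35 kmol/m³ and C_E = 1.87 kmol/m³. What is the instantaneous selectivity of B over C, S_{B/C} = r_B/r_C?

S_{B/C} = r_B/r_C = (k₁·C_A^0.5·C_E)/(k₂) = (k₁/k₂)·C_A^0.5·C_E.
= (0.325×6.350^0.5×1.870) / (1.04) = 1.531/1.040 = 1.47.

1.47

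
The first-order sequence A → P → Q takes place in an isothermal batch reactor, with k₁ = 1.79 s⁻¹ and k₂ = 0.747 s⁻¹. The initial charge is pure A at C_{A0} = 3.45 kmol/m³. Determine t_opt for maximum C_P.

Setting dC_P/dt = 0 gives t_opt = ln(k₂/k₁)/(k₂−k₁).
= ln(0.747/1.79)/(0.747−1.79) = ln(0.4173)/-1.043 = -0.8739/-1.043 = 0.838 s.

0.838 s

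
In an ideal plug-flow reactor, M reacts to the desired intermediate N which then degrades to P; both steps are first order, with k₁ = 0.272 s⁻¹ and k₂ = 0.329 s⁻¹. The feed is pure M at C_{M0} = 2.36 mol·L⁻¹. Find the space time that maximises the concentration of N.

Setting dC_N/dτ = 0 gives τ_opt = ln(k₂/k₁)/(k₂−k₁).
= ln(0.329/0.272)/(0.329−0.272) = ln(1.210)/0.05700 = 0.1903/0.05700 = 3.34 s.

3.34 s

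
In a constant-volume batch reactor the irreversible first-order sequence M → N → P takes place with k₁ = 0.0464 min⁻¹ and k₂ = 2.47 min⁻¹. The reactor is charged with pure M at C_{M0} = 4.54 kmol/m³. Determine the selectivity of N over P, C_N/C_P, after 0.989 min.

0.589

Solving the coupled first-order balances gives C_N(t) = [k₁/(k₂−k₁)]·C_{M0}·(e^(−k₁t) − e^(−k₂t)).
e^(−k₁t) = e^(−0.0464×0.989) = e^(−0.04589) = 0.9551; e^(−k₂t) = e^(−2.443) = 0.08691.
C_N = 0.0464×4.54/(2.47−0.0464) × (0.9551−0.08691) = 0.08692×0.8682 = 0.07547 kmol/m³.
C_M = C_{M0}e^(−k₁t) = 4.336 kmol/m³, so C_P = C_{M0}−C_M−C_N = 0.1282 kmol/m³; C_N/C_P = 0.589.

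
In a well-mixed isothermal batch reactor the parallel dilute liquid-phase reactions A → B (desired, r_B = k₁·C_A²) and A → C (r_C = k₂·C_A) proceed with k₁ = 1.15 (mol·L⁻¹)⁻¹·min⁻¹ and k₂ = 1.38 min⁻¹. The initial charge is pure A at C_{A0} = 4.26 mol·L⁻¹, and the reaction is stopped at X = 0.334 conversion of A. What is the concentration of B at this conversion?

C_A = C_{A0}(1−X) = 2.837 mol·L⁻¹.
Along a PFR/batch, dC_C/dC_A = −r_C/(r_B+r_C) = −k₂/(k₂+k₁·C_A).
Integrating from C_{A0} to C_A: C_C = (1.38/1.15)·ln[(1.38+1.15·4.26)/(1.38+1.15·2.84)] = 1.200·ln(6.279/4.643) = 0.3623 mol·L⁻¹.
Then C_B = (C_{A0}−C_A) − C_C = 1.423 − 0.3623 = 1.061 mol·L⁻¹.

1.06 mol·L⁻¹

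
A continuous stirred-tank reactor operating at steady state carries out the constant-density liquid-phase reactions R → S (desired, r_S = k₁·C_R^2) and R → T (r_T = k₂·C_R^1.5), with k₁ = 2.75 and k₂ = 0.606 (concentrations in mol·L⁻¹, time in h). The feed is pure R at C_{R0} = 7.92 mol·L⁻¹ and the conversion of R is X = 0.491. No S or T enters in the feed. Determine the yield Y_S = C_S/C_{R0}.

0.442

Exit C_R = C_{R0}(1−X) = 7.92×0.509 = 4.031 mol·L⁻¹.
In a CSTR the entire volume is at exit conditions, so r_S = 2.75×4.031^2 = 44.69 and r_T = 0.606×4.031^1.5 = 4.905.
Fraction of consumed R going to S: r_S/(r_S+r_T) = 0.9011.
C_S = 0.9011·C_{R0}·X = 0.9011×7.92×0.491 = 3.50 mol·L⁻¹; Y_S = C_S/C_{R0} = 0.442.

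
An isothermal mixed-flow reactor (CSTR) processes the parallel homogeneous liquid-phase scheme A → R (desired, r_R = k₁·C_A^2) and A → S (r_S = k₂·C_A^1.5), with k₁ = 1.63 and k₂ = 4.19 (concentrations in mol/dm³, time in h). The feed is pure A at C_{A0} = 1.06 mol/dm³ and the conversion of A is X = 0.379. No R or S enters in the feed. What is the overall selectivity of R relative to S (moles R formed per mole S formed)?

Exit C_A = C_{A0}(1−X) = 1.06×0.621 = 0.6583 mol/dm³.
Rates in a CSTR are evaluated at the outlet concentration: r_R = 1.63×0.6583^2 = 0.7063, r_S = 4.19×0.6583^1.5 = 2.238.
Overall selectivity = C_R/C_S = r_Rτ/(r_Sτ) = r_R/r_S = 0.316.

0.316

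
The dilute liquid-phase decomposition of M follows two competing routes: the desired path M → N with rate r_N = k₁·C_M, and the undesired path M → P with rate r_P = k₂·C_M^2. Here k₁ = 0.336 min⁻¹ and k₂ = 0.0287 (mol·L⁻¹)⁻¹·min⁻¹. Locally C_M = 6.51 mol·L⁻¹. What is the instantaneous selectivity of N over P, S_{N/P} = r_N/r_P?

S_{N/P} = r_N/r_P = (k₁·C_M)/(k₂·C_M^2) = (k₁/k₂)·C_M⁻¹.
= (0.336×6.510) / (0.0287×6.510^2) = 2.187/1.216 = 1.80.

1.80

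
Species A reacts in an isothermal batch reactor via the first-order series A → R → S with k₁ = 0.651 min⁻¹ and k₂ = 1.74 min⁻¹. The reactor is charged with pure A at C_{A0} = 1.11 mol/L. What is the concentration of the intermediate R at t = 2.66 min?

0.111 mol/L

Solving the coupled first-order balances gives C_R(t) = [k₁/(k₂−k₁)]·C_{A0}·(e^(−k₁t) − e^(−k₂t)).
e^(−k₁t) = e^(−0.651×2.66) = e^(−1.732) = 0.1770; e^(−k₂t) = e^(−4.628) = 0.009770.
C_R = 0.651×1.11/(1.74−0.651) × (0.1770−0.009770) = 0.6636×0.1672 = 0.1110 mol/L.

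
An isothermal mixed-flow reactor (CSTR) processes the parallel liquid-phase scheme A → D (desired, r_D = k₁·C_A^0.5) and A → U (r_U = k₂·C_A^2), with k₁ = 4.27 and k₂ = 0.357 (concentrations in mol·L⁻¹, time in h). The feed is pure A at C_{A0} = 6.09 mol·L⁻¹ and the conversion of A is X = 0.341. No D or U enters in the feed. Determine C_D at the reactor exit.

Exit C_A = C_{A0}(1−X) = 6.09×0.659 = 4.013 mol·L⁻¹.
In a CSTR the entire volume is at exit conditions, so r_D = 4.27×4.013^0.5 = 8.554 and r_U = 0.357×4.013^2 = 5.750.
Fraction of consumed A going to D: r_D/(r_D+r_U) = 0.5980.
C_D = 0.5980·C_{A0}·X = 0.5980×6.09×0.341 = 1.24 mol·L⁻¹.

1.24 mol·L⁻¹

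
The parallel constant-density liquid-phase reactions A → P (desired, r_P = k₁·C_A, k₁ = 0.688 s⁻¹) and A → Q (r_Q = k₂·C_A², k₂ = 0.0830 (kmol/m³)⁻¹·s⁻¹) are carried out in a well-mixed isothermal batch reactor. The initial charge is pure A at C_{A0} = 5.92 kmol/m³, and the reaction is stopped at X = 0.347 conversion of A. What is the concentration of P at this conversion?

1.29 kmol/m³

C_A = C_{A0}(1−X) = 3.866 kmol/m³.
Along a PFR/batch, dC_P/dC_A = −r_P/(r_P+r_Q) = −k₁/(k₁+k₂·C_A).
Integrating from C_{A0} to C_A: C_P = (0.688/0.0830)·ln[(0.688+0.0830·5.92)/(0.688+0.0830·3.87)] = 8.289·ln(1.179/1.009) = 1.294 kmol/m³.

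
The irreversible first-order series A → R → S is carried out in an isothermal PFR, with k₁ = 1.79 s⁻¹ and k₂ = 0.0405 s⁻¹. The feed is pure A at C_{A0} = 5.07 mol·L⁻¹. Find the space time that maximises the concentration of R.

For first-order series the maximum of C_R occurs at τ_opt = ln(k₂/k₁)/(k₂−k₁).
= ln(0.0405/1.79)/(0.0405−1.79) = ln(0.02263)/-1.750 = -3.789/-1.750 = 2.17 s.

2.17 s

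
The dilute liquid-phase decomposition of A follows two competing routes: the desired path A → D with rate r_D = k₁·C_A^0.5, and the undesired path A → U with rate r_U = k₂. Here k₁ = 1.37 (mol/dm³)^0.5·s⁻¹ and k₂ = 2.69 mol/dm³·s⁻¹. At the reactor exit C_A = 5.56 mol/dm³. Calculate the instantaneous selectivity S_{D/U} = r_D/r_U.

1.20

S_{D/U} = r_D/r_U = (k₁·C_A^0.5)/(k₂) = (k₁/k₂)·C_A^0.5.
= (1.37×5.560^0.5) / (2.69) = 3.230/2.690 = 1.20.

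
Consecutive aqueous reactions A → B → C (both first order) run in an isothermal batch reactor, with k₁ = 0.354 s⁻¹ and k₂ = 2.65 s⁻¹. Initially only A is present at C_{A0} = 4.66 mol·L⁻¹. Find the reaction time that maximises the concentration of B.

For first-order series the maximum of C_B occurs at t_opt = ln(k₂/k₁)/(k₂−k₁).
= ln(2.65/0.354)/(2.65−0.354) = ln(7.486)/2.296 = 2.013/2.296 = 0.877 s.

0.877 s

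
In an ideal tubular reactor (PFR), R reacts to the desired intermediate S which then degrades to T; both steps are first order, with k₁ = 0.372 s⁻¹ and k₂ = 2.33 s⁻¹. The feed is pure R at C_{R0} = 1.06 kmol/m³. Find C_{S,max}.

0.119 kmol/m³

At the optimum, C_{S,max}/C_{R0} = (k₁/k₂)^[k₂/(k₂−k₁)].
= (0.372/2.33)^(2.33/(2.33−0.372)) = (0.1597)^(1.190) = 0.1127.
C_{S,max} = 0.1127×1.06 = 0.119 kmol/m³.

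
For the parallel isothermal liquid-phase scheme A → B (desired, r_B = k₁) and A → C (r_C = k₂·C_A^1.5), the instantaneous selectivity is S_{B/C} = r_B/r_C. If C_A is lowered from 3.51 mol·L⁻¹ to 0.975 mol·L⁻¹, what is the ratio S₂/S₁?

6.83

S_{B/C} = (k₁/k₂)·C_A^-1.5, so S₂/S₁ = (C_{A,2}/C_{A,1})^-1.5.
= (0.975/3.51)^(-1.5) = (0.2778)^(-1.5) = 6.83.
Selectivity toward B rises as C_A falls — low-concentration operation is favoured.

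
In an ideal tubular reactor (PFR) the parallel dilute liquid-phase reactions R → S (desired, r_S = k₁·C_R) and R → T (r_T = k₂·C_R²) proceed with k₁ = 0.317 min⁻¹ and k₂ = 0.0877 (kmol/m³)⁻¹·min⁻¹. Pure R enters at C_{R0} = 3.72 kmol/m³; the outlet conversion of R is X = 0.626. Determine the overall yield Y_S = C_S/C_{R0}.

C_R = C_{R0}(1−X) = 1.391 kmol/m³.
Along a PFR/batch, dC_S/dC_R = −r_S/(r_S+r_T) = −k₁/(k₁+k₂·C_R).
Integrating from C_{R0} to C_R: C_S = (0.317/0.0877)·ln[(0.317+0.0877·3.72)/(0.317+0.0877·1.39)] = 3.615·ln(0.6432/0.4390) = 1.381 kmol/m³.
Y_S = C_S/C_{R0} = 1.381/3.72 = 0.371.

0.371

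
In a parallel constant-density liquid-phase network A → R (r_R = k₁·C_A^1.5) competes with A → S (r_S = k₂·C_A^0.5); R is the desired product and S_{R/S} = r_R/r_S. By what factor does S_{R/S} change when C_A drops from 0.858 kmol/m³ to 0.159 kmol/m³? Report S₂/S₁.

0.185

S_{R/S} = (k₁/k₂)·C_A, so S₂/S₁ = (C_{A,2}/C_{A,1}).
= 0.159/0.858 = 0.185.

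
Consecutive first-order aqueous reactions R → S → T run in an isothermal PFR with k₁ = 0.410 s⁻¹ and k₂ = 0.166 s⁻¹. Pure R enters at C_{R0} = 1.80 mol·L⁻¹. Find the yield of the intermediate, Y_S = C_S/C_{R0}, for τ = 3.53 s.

0.540

The intermediate concentration in a first-order A→B→C sequence is C_S = k₁C_{R0}(e^(−k₁τ) − e^(−k₂τ))/(k₂−k₁).
e^(−k₁τ) = e^(−0.410×3.53) = e^(−1.447) = 0.2352; e^(−k₂τ) = e^(−0.5860) = 0.5566.
C_S = 0.410×1.80/(0.166−0.410) × (0.2352−0.5566) = (-3.025)×(-0.3214) = 0.9720 mol·L⁻¹.
Y_S = C_S/C_{R0} = 0.9720/1.80 = 0.540.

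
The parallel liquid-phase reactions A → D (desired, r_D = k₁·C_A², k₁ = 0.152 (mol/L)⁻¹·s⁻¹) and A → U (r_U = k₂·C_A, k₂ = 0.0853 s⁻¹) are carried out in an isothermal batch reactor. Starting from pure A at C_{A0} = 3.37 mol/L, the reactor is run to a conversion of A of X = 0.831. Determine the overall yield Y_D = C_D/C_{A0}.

0.623

C_A = C_{A0}(1−X) = 0.5695 mol/L.
Along a PFR/batch, dC_U/dC_A = −r_U/(r_D+r_U) = −k₂/(k₂+k₁·C_A).
Integrating from C_{A0} to C_A: C_U = (0.0853/0.152)·ln[(0.0853+0.152·3.37)/(0.0853+0.152·0.570)] = 0.5612·ln(0.5975/0.1719) = 0.6993 mol/L.
Then C_D = (C_{A0}−C_A) − C_U = 2.800 − 0.6993 = 2.101 mol/L.
Y_D = C_D/C_{A0} = 2.101/3.37 = 0.623.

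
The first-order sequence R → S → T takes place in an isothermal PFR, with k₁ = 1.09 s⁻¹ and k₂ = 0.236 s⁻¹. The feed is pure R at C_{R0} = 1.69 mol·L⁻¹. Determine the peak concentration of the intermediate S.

Evaluating C_S at τ_opt = ln(k₂/k₁)/(k₂−k₁) gives C_{S,max}/C_{R0} = (k₁/k₂)^[k₂/(k₂−k₁)].
= (1.09/0.236)^(0.236/(0.236−1.09)) = (4.619)^(-0.2763) = 0.6552.
C_{S,max} = 0.6552×1.69 = 1.11 mol·L⁻¹.

1.11 mol·L⁻¹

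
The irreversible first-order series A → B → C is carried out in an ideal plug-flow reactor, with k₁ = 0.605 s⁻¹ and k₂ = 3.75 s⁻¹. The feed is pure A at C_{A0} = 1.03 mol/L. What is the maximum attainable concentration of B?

For a first-order series the maximum intermediate yield is C_{B,max}/C_{A0} = (k₁/k₂)^[k₂/(k₂−k₁)].
= (0.605/3.75)^(3.75/(3.75−0.605)) = (0.1613)^(1.192) = 0.1136.
C_{B,max} = 0.1136×1.03 = 0.117 mol/L.

0.117 mol/L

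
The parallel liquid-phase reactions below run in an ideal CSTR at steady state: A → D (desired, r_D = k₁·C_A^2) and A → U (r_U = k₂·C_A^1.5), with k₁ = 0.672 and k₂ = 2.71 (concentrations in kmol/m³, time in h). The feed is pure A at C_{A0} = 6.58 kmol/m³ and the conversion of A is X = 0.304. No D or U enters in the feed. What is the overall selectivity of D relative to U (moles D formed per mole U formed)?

0.531

Exit C_A = C_{A0}(1−X) = 6.58×0.696 = 4.580 kmol/m³.
Rates in a CSTR are evaluated at the outlet concentration: r_D = 0.672×4.580^2 = 14.09, r_U = 2.71×4.580^1.5 = 26.56.
Overall selectivity = C_D/C_U = r_Dτ/(r_Uτ) = r_D/r_U = 0.531.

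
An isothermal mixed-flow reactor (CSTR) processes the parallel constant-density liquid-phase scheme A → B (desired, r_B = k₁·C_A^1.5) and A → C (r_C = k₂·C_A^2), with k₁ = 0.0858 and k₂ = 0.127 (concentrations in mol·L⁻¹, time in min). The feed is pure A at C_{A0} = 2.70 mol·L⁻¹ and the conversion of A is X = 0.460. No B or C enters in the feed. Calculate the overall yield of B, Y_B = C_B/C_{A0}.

0.165

Exit C_A = C_{A0}(1−X) = 2.70×0.540 = 1.458 mol·L⁻¹.
In a CSTR the entire volume is at exit conditions, so r_B = 0.0858×1.458^1.5 = 0.1511 and r_C = 0.127×1.458^2 = 0.2700.
Fraction of consumed A going to B: r_B/(r_B+r_C) = 0.3588.
C_B = 0.3588·C_{A0}·X = 0.3588×2.70×0.460 = 0.446 mol·L⁻¹; Y_B = C_B/C_{A0} = 0.165.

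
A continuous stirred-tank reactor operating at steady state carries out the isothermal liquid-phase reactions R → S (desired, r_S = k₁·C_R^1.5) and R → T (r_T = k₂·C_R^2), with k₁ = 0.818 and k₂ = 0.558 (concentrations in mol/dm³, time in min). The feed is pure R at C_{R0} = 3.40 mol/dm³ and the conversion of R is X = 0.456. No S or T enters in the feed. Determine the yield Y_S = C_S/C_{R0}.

0.237

Exit C_R = C_{R0}(1−X) = 3.40×0.544 = 1.850 mol/dm³.
Rates in a CSTR are evaluated at the outlet concentration: r_S = 0.818×1.850^1.5 = 2.058, r_T = 0.558×1.850^2 = 1.909.
Fraction of consumed R going to S: r_S/(r_S+r_T) = 0.5187.
C_S = 0.5187·C_{R0}·X = 0.5187×3.40×0.456 = 0.804 mol/dm³; Y_S = C_S/C_{R0} = 0.237.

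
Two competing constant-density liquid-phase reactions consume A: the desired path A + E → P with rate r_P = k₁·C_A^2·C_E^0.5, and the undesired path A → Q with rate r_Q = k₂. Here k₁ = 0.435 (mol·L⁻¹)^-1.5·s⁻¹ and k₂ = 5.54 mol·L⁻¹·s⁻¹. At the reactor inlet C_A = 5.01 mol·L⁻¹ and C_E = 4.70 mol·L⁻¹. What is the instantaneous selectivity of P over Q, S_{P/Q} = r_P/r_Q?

S_{P/Q} = r_P/r_Q = (k₁·C_A^2·C_E^0.5)/(k₂) = (k₁/k₂)·C_A^2·C_E^0.5.
= (0.435×5.010^2×4.700^0.5) / (5.54) = 23.67/5.540 = 4.27.

4.27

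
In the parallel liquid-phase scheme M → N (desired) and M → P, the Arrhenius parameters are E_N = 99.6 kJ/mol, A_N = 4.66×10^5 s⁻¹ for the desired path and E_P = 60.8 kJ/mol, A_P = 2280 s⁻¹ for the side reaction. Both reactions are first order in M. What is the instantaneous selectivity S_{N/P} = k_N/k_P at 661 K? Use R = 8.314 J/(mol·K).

0.175

k_N/k_P = (A_N/A_P)·exp[−(E_N−E_P)/(RT)] = (A_N/A_P)·exp[(E_P−E_N)/(RT)].
(E_P−E_N)/(RT) = (60.8−99.6)×10³/(8.314×661) = -38800/5496 = -7.060.
k_N/k_P = (4.66×10^5/2280)·exp(-7.060) = 204.4 × 8.586×10^-4 = 0.175.
Since E_N > E_P, raising the temperature improves selectivity toward N.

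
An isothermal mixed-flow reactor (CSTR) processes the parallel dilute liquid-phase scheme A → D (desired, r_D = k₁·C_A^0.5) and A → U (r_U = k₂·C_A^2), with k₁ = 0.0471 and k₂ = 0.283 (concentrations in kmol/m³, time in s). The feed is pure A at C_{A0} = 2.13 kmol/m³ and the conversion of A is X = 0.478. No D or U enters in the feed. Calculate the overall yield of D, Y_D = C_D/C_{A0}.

0.0594

Exit C_A = C_{A0}(1−X) = 2.13×0.522 = 1.112 kmol/m³.
In a CSTR the entire volume is at exit conditions, so r_D = 0.0471×1.112^0.5 = 0.04966 and r_U = 0.283×1.112^2 = 0.3499.
Fraction of consumed A going to D: r_D/(r_D+r_U) = 0.1243.
C_D = 0.1243·C_{A0}·X = 0.1243×2.13×0.478 = 0.127 kmol/m³; Y_D = C_D/C_{A0} = 0.0594.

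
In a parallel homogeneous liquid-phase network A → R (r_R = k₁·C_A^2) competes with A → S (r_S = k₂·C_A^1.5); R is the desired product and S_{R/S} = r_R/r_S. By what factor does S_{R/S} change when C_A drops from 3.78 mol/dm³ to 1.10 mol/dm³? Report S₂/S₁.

S_{R/S} = (k₁/k₂)·C_A^0.5, so S₂/S₁ = (C_{A,2}/C_{A,1})^0.5.
= (1.10/3.78)^0.5 = (0.2910)^0.5 = 0.539.

0.539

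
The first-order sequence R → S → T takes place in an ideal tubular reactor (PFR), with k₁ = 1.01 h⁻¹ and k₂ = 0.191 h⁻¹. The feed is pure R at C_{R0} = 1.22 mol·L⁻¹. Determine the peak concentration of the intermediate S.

For a first-order series the maximum intermediate yield is C_{S,max}/C_{R0} = (k₁/k₂)^[k₂/(k₂−k₁)].
= (1.01/0.191)^(0.191/(0.191−1.01)) = (5.288)^(-0.2332) = 0.6781.
C_{S,max} = 0.6781×1.22 = 0.827 mol·L⁻¹.

0.827 mol·L⁻¹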